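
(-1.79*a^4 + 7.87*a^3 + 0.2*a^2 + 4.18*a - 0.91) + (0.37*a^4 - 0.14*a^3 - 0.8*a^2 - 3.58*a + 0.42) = -1.42*a^4 + 7.73*a^3 - 0.6*a^2 + 0.6*a - 0.49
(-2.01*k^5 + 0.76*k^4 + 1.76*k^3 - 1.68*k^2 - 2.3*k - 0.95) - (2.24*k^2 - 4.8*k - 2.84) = -2.01*k^5 + 0.76*k^4 + 1.76*k^3 - 3.92*k^2 + 2.5*k + 1.89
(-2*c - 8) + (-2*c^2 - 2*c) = -2*c^2 - 4*c - 8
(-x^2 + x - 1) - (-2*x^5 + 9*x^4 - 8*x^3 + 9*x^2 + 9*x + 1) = 2*x^5 - 9*x^4 + 8*x^3 - 10*x^2 - 8*x - 2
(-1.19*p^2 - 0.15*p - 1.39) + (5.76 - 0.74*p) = -1.19*p^2 - 0.89*p + 4.37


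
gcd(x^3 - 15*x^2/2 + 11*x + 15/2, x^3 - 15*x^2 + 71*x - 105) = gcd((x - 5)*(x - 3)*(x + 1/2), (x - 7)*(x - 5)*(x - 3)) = x^2 - 8*x + 15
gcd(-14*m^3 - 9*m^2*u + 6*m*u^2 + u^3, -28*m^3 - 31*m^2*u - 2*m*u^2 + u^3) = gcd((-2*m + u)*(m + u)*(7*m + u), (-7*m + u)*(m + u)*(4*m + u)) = m + u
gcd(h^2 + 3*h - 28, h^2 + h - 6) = 1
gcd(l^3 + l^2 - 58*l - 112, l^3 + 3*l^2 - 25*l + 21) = l + 7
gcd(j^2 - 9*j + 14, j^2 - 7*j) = j - 7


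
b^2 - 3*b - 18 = (b - 6)*(b + 3)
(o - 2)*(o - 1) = o^2 - 3*o + 2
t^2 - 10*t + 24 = (t - 6)*(t - 4)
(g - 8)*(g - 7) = g^2 - 15*g + 56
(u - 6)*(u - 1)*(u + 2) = u^3 - 5*u^2 - 8*u + 12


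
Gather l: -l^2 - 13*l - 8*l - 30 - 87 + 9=-l^2 - 21*l - 108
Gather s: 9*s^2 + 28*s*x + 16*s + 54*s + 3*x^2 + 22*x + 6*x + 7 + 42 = 9*s^2 + s*(28*x + 70) + 3*x^2 + 28*x + 49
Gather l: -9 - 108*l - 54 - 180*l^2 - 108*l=-180*l^2 - 216*l - 63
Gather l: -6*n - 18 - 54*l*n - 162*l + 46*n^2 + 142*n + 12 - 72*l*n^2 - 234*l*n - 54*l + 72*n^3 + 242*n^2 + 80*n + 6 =l*(-72*n^2 - 288*n - 216) + 72*n^3 + 288*n^2 + 216*n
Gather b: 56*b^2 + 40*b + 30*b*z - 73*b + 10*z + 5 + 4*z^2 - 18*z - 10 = 56*b^2 + b*(30*z - 33) + 4*z^2 - 8*z - 5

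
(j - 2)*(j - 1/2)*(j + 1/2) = j^3 - 2*j^2 - j/4 + 1/2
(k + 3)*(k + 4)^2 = k^3 + 11*k^2 + 40*k + 48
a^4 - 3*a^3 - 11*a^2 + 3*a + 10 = (a - 5)*(a - 1)*(a + 1)*(a + 2)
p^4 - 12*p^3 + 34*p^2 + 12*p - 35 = (p - 7)*(p - 5)*(p - 1)*(p + 1)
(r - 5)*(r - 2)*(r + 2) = r^3 - 5*r^2 - 4*r + 20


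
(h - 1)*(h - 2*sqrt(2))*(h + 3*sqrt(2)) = h^3 - h^2 + sqrt(2)*h^2 - 12*h - sqrt(2)*h + 12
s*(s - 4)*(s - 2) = s^3 - 6*s^2 + 8*s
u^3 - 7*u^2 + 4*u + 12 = (u - 6)*(u - 2)*(u + 1)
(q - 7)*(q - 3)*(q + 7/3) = q^3 - 23*q^2/3 - 7*q/3 + 49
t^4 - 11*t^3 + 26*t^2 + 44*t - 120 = (t - 6)*(t - 5)*(t - 2)*(t + 2)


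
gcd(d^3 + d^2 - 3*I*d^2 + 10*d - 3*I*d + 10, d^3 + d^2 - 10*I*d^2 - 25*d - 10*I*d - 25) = d^2 + d*(1 - 5*I) - 5*I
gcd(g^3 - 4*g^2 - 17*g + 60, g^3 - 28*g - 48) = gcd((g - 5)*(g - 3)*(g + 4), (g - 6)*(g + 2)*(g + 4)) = g + 4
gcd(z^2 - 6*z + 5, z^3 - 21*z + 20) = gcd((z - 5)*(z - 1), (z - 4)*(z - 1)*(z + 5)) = z - 1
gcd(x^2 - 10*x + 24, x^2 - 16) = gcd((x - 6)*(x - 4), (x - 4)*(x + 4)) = x - 4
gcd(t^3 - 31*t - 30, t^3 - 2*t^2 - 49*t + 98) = 1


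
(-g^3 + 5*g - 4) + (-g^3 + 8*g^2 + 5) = -2*g^3 + 8*g^2 + 5*g + 1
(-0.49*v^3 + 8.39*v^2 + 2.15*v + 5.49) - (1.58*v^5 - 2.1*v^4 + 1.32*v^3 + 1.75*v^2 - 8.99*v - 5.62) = -1.58*v^5 + 2.1*v^4 - 1.81*v^3 + 6.64*v^2 + 11.14*v + 11.11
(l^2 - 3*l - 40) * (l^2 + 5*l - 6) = l^4 + 2*l^3 - 61*l^2 - 182*l + 240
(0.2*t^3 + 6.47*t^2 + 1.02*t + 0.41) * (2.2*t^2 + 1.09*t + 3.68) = 0.44*t^5 + 14.452*t^4 + 10.0323*t^3 + 25.8234*t^2 + 4.2005*t + 1.5088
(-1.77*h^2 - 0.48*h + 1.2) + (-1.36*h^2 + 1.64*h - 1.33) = -3.13*h^2 + 1.16*h - 0.13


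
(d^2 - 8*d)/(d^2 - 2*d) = (d - 8)/(d - 2)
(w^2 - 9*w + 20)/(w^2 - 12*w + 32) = (w - 5)/(w - 8)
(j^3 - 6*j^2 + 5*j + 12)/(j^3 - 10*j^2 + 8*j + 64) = (j^2 - 2*j - 3)/(j^2 - 6*j - 16)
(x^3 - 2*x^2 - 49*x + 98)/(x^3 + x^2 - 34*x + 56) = (x - 7)/(x - 4)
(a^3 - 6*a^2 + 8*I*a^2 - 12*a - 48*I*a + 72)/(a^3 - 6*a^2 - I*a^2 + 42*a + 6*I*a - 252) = (a + 2*I)/(a - 7*I)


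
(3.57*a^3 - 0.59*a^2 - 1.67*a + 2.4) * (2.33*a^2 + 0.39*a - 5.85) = 8.3181*a^5 + 0.0176000000000001*a^4 - 25.0057*a^3 + 8.3922*a^2 + 10.7055*a - 14.04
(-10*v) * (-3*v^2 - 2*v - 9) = 30*v^3 + 20*v^2 + 90*v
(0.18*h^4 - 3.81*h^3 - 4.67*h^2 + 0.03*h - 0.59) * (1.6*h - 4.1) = 0.288*h^5 - 6.834*h^4 + 8.149*h^3 + 19.195*h^2 - 1.067*h + 2.419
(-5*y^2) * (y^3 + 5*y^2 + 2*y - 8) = -5*y^5 - 25*y^4 - 10*y^3 + 40*y^2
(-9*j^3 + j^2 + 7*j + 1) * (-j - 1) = 9*j^4 + 8*j^3 - 8*j^2 - 8*j - 1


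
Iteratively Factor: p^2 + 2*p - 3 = (p - 1)*(p + 3)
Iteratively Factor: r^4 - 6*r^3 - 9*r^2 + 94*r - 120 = (r + 4)*(r^3 - 10*r^2 + 31*r - 30) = (r - 3)*(r + 4)*(r^2 - 7*r + 10) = (r - 5)*(r - 3)*(r + 4)*(r - 2)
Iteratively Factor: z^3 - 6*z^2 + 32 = (z - 4)*(z^2 - 2*z - 8) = (z - 4)^2*(z + 2)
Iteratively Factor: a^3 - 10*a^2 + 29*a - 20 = (a - 5)*(a^2 - 5*a + 4) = (a - 5)*(a - 1)*(a - 4)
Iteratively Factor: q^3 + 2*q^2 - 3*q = (q + 3)*(q^2 - q) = q*(q + 3)*(q - 1)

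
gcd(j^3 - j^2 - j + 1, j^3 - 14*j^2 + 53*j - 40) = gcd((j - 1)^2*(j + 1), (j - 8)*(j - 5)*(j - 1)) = j - 1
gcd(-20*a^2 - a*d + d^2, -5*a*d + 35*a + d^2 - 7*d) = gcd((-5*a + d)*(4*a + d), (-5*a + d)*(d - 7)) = 5*a - d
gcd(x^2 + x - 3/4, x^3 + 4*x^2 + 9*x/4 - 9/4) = x^2 + x - 3/4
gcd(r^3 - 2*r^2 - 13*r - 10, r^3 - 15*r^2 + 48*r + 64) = r + 1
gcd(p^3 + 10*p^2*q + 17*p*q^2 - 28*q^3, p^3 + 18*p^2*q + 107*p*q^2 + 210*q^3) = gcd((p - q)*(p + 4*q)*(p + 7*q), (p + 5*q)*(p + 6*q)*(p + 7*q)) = p + 7*q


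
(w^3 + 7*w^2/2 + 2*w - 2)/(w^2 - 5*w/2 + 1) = (w^2 + 4*w + 4)/(w - 2)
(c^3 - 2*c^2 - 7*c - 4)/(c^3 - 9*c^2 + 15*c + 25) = (c^2 - 3*c - 4)/(c^2 - 10*c + 25)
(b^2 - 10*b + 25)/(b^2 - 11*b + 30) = (b - 5)/(b - 6)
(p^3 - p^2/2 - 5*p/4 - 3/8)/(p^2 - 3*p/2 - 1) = (p^2 - p - 3/4)/(p - 2)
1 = 1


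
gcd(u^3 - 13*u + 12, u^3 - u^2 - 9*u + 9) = u^2 - 4*u + 3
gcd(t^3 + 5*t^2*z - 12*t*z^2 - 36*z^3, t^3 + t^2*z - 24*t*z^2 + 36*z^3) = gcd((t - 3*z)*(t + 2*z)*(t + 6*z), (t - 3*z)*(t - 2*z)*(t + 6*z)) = -t^2 - 3*t*z + 18*z^2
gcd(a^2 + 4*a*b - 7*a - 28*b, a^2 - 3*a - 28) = a - 7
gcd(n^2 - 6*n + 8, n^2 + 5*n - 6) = 1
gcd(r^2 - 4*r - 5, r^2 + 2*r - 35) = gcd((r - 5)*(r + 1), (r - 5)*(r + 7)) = r - 5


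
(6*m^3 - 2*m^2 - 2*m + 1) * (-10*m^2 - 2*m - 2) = -60*m^5 + 8*m^4 + 12*m^3 - 2*m^2 + 2*m - 2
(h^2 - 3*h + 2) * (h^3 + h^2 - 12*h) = h^5 - 2*h^4 - 13*h^3 + 38*h^2 - 24*h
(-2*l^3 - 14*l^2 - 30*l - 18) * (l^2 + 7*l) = -2*l^5 - 28*l^4 - 128*l^3 - 228*l^2 - 126*l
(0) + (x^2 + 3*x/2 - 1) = x^2 + 3*x/2 - 1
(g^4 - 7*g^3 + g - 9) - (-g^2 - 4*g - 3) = g^4 - 7*g^3 + g^2 + 5*g - 6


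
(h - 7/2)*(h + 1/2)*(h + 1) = h^3 - 2*h^2 - 19*h/4 - 7/4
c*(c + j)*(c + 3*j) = c^3 + 4*c^2*j + 3*c*j^2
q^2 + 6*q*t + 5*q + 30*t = (q + 5)*(q + 6*t)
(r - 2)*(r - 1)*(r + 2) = r^3 - r^2 - 4*r + 4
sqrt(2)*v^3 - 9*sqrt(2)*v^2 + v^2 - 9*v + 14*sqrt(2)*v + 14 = (v - 7)*(v - 2)*(sqrt(2)*v + 1)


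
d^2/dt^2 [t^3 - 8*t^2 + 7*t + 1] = 6*t - 16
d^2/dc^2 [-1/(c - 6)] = -2/(c - 6)^3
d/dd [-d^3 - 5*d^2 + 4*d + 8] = -3*d^2 - 10*d + 4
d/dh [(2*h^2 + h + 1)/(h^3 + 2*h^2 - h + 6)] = ((4*h + 1)*(h^3 + 2*h^2 - h + 6) - (2*h^2 + h + 1)*(3*h^2 + 4*h - 1))/(h^3 + 2*h^2 - h + 6)^2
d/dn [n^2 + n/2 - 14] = 2*n + 1/2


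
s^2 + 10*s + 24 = (s + 4)*(s + 6)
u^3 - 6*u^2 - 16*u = u*(u - 8)*(u + 2)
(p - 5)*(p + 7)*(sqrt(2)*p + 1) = sqrt(2)*p^3 + p^2 + 2*sqrt(2)*p^2 - 35*sqrt(2)*p + 2*p - 35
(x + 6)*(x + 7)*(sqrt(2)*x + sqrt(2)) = sqrt(2)*x^3 + 14*sqrt(2)*x^2 + 55*sqrt(2)*x + 42*sqrt(2)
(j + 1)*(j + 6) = j^2 + 7*j + 6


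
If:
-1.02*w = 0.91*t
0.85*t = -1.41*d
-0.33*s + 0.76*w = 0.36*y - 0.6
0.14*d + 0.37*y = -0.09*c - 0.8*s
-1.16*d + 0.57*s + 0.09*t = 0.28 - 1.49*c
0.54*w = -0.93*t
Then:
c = 0.76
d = 0.00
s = -1.49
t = 0.00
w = 0.00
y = 3.03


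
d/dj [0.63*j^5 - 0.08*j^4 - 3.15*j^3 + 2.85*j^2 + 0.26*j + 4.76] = 3.15*j^4 - 0.32*j^3 - 9.45*j^2 + 5.7*j + 0.26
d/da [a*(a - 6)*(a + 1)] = 3*a^2 - 10*a - 6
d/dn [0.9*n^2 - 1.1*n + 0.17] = 1.8*n - 1.1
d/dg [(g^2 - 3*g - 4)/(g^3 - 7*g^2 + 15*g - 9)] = (-g^3 + 3*g^2 + 15*g - 29)/(g^5 - 11*g^4 + 46*g^3 - 90*g^2 + 81*g - 27)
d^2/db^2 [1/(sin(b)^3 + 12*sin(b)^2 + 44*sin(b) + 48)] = (-9*sin(b)^6 - 132*sin(b)^5 - 652*sin(b)^4 - 960*sin(b)^3 + 1496*sin(b)^2 + 4992*sin(b) + 2720)/(sin(b)^3 + 12*sin(b)^2 + 44*sin(b) + 48)^3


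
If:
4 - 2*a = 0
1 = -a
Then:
No Solution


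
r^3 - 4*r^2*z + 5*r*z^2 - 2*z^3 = (r - 2*z)*(r - z)^2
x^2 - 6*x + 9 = (x - 3)^2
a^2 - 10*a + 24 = (a - 6)*(a - 4)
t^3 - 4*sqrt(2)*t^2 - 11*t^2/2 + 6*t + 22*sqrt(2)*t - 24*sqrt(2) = (t - 4)*(t - 3/2)*(t - 4*sqrt(2))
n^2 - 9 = (n - 3)*(n + 3)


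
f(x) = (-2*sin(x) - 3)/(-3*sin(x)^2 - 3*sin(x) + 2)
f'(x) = (6*sin(x)*cos(x) + 3*cos(x))*(-2*sin(x) - 3)/(-3*sin(x)^2 - 3*sin(x) + 2)^2 - 2*cos(x)/(-3*sin(x)^2 - 3*sin(x) + 2) = (-18*sin(x) + 3*cos(2*x) - 16)*cos(x)/(3*sin(x)^2 + 3*sin(x) - 2)^2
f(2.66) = 118.22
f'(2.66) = 18178.05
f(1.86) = 1.35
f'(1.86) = 0.77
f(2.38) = 2.92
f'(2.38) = 9.11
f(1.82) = 1.33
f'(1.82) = 0.64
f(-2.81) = -0.88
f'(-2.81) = 1.04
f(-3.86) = 3.39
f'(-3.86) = 12.73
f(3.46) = -0.90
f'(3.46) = 1.08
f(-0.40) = -0.82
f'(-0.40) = -0.86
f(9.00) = -15.05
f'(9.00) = 302.46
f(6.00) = -0.94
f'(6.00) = -1.19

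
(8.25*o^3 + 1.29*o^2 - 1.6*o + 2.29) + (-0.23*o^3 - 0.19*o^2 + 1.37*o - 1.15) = 8.02*o^3 + 1.1*o^2 - 0.23*o + 1.14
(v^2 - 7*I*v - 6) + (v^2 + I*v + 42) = 2*v^2 - 6*I*v + 36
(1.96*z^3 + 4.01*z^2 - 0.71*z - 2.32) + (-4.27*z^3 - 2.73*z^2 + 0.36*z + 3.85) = -2.31*z^3 + 1.28*z^2 - 0.35*z + 1.53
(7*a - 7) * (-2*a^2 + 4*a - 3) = -14*a^3 + 42*a^2 - 49*a + 21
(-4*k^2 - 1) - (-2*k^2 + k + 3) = -2*k^2 - k - 4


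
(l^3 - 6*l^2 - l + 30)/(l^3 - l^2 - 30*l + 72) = (l^2 - 3*l - 10)/(l^2 + 2*l - 24)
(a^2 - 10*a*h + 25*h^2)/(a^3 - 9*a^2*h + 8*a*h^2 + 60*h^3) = (a - 5*h)/(a^2 - 4*a*h - 12*h^2)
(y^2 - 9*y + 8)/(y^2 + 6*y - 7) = (y - 8)/(y + 7)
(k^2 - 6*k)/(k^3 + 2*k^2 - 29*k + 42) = k*(k - 6)/(k^3 + 2*k^2 - 29*k + 42)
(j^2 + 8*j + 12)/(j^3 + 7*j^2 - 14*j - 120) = (j + 2)/(j^2 + j - 20)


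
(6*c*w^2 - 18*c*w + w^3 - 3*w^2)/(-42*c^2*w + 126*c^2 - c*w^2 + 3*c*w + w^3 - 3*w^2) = w/(-7*c + w)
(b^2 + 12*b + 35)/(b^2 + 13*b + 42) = (b + 5)/(b + 6)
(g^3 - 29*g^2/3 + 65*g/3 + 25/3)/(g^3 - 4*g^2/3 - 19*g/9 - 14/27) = 9*(g^2 - 10*g + 25)/(9*g^2 - 15*g - 14)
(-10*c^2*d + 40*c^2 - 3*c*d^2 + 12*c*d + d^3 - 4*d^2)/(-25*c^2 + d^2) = (2*c*d - 8*c + d^2 - 4*d)/(5*c + d)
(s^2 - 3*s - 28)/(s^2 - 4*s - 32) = (s - 7)/(s - 8)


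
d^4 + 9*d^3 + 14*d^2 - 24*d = d*(d - 1)*(d + 4)*(d + 6)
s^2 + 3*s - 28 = (s - 4)*(s + 7)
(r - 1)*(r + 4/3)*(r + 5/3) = r^3 + 2*r^2 - 7*r/9 - 20/9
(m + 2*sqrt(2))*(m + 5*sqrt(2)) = m^2 + 7*sqrt(2)*m + 20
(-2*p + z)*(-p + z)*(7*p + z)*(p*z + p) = 14*p^4*z + 14*p^4 - 19*p^3*z^2 - 19*p^3*z + 4*p^2*z^3 + 4*p^2*z^2 + p*z^4 + p*z^3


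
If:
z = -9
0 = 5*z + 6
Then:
No Solution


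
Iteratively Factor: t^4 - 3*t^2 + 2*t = (t - 1)*(t^3 + t^2 - 2*t) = (t - 1)*(t + 2)*(t^2 - t) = (t - 1)^2*(t + 2)*(t)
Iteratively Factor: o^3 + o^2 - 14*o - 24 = (o + 2)*(o^2 - o - 12) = (o + 2)*(o + 3)*(o - 4)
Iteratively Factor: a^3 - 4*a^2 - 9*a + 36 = (a - 3)*(a^2 - a - 12) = (a - 4)*(a - 3)*(a + 3)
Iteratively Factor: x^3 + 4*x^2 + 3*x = (x + 3)*(x^2 + x) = (x + 1)*(x + 3)*(x)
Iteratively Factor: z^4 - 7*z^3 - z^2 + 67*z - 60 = (z - 1)*(z^3 - 6*z^2 - 7*z + 60) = (z - 5)*(z - 1)*(z^2 - z - 12) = (z - 5)*(z - 4)*(z - 1)*(z + 3)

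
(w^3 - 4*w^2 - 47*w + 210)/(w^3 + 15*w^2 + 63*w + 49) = (w^2 - 11*w + 30)/(w^2 + 8*w + 7)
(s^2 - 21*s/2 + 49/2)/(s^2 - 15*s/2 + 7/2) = (2*s - 7)/(2*s - 1)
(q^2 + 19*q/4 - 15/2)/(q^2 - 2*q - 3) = (-4*q^2 - 19*q + 30)/(4*(-q^2 + 2*q + 3))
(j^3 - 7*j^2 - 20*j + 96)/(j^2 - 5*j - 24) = (j^2 + j - 12)/(j + 3)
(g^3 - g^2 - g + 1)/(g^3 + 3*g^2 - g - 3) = (g - 1)/(g + 3)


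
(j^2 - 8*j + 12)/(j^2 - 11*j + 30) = (j - 2)/(j - 5)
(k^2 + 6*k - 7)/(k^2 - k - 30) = (-k^2 - 6*k + 7)/(-k^2 + k + 30)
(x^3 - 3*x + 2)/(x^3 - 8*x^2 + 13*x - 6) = (x + 2)/(x - 6)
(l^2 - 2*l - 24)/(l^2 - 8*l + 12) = (l + 4)/(l - 2)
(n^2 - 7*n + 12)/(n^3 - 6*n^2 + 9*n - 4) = (n - 3)/(n^2 - 2*n + 1)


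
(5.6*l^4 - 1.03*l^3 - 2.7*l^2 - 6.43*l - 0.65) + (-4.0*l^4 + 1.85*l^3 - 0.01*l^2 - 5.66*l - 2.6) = 1.6*l^4 + 0.82*l^3 - 2.71*l^2 - 12.09*l - 3.25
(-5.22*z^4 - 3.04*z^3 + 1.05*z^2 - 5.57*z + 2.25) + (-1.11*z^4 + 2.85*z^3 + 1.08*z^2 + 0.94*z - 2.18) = -6.33*z^4 - 0.19*z^3 + 2.13*z^2 - 4.63*z + 0.0699999999999998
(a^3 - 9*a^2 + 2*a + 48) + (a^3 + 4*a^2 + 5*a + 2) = 2*a^3 - 5*a^2 + 7*a + 50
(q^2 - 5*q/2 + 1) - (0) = q^2 - 5*q/2 + 1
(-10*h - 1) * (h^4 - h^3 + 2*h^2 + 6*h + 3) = -10*h^5 + 9*h^4 - 19*h^3 - 62*h^2 - 36*h - 3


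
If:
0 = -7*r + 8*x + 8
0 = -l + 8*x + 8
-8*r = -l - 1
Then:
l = 7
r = 1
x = -1/8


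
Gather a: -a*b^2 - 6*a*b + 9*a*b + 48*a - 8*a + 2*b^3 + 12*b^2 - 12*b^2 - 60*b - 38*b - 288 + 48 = a*(-b^2 + 3*b + 40) + 2*b^3 - 98*b - 240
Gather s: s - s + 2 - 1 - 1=0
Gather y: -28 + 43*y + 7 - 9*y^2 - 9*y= -9*y^2 + 34*y - 21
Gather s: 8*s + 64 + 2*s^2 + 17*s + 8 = 2*s^2 + 25*s + 72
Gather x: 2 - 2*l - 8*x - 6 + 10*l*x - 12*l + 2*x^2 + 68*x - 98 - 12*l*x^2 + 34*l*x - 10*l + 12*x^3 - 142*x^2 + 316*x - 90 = -24*l + 12*x^3 + x^2*(-12*l - 140) + x*(44*l + 376) - 192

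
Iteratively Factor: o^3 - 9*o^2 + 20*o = (o)*(o^2 - 9*o + 20) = o*(o - 5)*(o - 4)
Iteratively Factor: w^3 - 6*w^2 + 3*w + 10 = (w - 2)*(w^2 - 4*w - 5) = (w - 2)*(w + 1)*(w - 5)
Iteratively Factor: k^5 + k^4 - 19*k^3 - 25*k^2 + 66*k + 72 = (k + 3)*(k^4 - 2*k^3 - 13*k^2 + 14*k + 24) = (k - 4)*(k + 3)*(k^3 + 2*k^2 - 5*k - 6) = (k - 4)*(k + 1)*(k + 3)*(k^2 + k - 6) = (k - 4)*(k - 2)*(k + 1)*(k + 3)*(k + 3)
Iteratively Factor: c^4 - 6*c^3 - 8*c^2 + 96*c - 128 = (c + 4)*(c^3 - 10*c^2 + 32*c - 32) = (c - 2)*(c + 4)*(c^2 - 8*c + 16) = (c - 4)*(c - 2)*(c + 4)*(c - 4)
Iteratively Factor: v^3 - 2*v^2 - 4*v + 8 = (v - 2)*(v^2 - 4) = (v - 2)*(v + 2)*(v - 2)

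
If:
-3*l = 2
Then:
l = -2/3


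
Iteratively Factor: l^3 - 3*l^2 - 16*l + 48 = (l - 3)*(l^2 - 16) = (l - 3)*(l + 4)*(l - 4)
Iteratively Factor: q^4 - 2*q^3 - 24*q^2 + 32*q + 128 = (q - 4)*(q^3 + 2*q^2 - 16*q - 32) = (q - 4)*(q + 4)*(q^2 - 2*q - 8) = (q - 4)*(q + 2)*(q + 4)*(q - 4)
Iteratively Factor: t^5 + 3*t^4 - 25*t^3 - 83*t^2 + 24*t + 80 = (t + 4)*(t^4 - t^3 - 21*t^2 + t + 20) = (t + 1)*(t + 4)*(t^3 - 2*t^2 - 19*t + 20) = (t - 1)*(t + 1)*(t + 4)*(t^2 - t - 20) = (t - 1)*(t + 1)*(t + 4)^2*(t - 5)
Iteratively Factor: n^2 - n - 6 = (n - 3)*(n + 2)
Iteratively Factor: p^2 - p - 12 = (p - 4)*(p + 3)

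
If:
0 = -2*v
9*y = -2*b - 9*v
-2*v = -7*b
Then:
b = 0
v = 0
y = 0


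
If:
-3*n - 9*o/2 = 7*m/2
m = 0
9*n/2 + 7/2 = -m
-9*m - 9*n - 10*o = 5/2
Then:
No Solution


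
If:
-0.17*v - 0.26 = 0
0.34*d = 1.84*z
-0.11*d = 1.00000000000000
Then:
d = -9.09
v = -1.53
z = -1.68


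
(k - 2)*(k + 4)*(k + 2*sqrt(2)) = k^3 + 2*k^2 + 2*sqrt(2)*k^2 - 8*k + 4*sqrt(2)*k - 16*sqrt(2)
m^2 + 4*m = m*(m + 4)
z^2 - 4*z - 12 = (z - 6)*(z + 2)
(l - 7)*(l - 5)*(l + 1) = l^3 - 11*l^2 + 23*l + 35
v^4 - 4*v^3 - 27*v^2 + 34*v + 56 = (v - 7)*(v - 2)*(v + 1)*(v + 4)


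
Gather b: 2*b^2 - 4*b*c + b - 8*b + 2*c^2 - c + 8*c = 2*b^2 + b*(-4*c - 7) + 2*c^2 + 7*c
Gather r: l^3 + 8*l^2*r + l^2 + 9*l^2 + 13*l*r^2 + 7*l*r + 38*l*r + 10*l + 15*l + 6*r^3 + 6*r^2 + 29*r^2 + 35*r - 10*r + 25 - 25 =l^3 + 10*l^2 + 25*l + 6*r^3 + r^2*(13*l + 35) + r*(8*l^2 + 45*l + 25)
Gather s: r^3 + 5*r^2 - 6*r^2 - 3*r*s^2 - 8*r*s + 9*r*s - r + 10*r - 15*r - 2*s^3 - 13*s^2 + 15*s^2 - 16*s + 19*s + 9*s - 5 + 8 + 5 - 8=r^3 - r^2 - 6*r - 2*s^3 + s^2*(2 - 3*r) + s*(r + 12)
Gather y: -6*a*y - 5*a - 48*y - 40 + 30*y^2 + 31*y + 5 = -5*a + 30*y^2 + y*(-6*a - 17) - 35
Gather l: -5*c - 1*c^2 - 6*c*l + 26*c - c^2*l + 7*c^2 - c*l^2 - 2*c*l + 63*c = 6*c^2 - c*l^2 + 84*c + l*(-c^2 - 8*c)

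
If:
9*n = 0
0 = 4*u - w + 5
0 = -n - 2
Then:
No Solution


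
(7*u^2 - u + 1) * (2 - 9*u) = -63*u^3 + 23*u^2 - 11*u + 2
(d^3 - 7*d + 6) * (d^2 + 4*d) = d^5 + 4*d^4 - 7*d^3 - 22*d^2 + 24*d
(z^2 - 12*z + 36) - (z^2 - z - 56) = 92 - 11*z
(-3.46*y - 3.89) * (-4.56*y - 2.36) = 15.7776*y^2 + 25.904*y + 9.1804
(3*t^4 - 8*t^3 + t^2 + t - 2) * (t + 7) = 3*t^5 + 13*t^4 - 55*t^3 + 8*t^2 + 5*t - 14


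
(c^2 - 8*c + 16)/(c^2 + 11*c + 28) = (c^2 - 8*c + 16)/(c^2 + 11*c + 28)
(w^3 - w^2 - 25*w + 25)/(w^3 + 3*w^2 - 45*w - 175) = (w^2 - 6*w + 5)/(w^2 - 2*w - 35)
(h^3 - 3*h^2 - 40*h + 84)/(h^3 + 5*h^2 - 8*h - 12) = (h - 7)/(h + 1)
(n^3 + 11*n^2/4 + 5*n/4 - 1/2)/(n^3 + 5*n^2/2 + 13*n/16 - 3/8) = 4*(n + 1)/(4*n + 3)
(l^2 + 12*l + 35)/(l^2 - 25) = (l + 7)/(l - 5)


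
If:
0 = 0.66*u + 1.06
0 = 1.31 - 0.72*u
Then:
No Solution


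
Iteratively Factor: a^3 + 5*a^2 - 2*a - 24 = (a + 3)*(a^2 + 2*a - 8) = (a - 2)*(a + 3)*(a + 4)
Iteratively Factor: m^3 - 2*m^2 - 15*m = (m + 3)*(m^2 - 5*m) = m*(m + 3)*(m - 5)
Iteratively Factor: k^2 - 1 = (k - 1)*(k + 1)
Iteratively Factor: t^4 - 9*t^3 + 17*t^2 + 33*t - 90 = (t - 3)*(t^3 - 6*t^2 - t + 30) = (t - 3)^2*(t^2 - 3*t - 10) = (t - 5)*(t - 3)^2*(t + 2)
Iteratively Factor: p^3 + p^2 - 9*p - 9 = (p + 3)*(p^2 - 2*p - 3) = (p - 3)*(p + 3)*(p + 1)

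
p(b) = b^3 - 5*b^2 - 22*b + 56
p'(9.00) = 131.00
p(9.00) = 182.00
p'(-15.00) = 803.00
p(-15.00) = -4114.00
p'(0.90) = -28.57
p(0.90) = 32.88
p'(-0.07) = -21.29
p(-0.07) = 57.52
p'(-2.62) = 24.79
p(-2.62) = 61.33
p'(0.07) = -22.69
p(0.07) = 54.44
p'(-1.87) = 7.19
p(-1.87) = 73.12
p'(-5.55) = 125.91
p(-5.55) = -146.87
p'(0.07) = -22.69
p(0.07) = 54.44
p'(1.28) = -29.88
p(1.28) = 21.75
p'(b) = 3*b^2 - 10*b - 22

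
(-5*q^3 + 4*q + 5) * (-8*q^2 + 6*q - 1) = 40*q^5 - 30*q^4 - 27*q^3 - 16*q^2 + 26*q - 5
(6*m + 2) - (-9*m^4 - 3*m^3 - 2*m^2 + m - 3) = 9*m^4 + 3*m^3 + 2*m^2 + 5*m + 5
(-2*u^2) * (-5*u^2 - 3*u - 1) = 10*u^4 + 6*u^3 + 2*u^2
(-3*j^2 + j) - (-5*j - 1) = -3*j^2 + 6*j + 1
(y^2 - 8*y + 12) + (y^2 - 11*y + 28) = 2*y^2 - 19*y + 40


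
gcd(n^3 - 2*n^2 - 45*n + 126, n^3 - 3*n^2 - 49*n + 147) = n^2 + 4*n - 21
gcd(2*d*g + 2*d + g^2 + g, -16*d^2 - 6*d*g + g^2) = 2*d + g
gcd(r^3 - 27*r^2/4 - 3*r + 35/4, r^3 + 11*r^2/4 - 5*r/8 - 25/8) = r^2 + r/4 - 5/4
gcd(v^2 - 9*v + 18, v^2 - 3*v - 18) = v - 6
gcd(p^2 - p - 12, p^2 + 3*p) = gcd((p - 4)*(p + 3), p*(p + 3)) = p + 3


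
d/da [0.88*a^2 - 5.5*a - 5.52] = 1.76*a - 5.5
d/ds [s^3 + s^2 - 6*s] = 3*s^2 + 2*s - 6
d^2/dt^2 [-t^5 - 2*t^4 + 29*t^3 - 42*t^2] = -20*t^3 - 24*t^2 + 174*t - 84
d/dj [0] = 0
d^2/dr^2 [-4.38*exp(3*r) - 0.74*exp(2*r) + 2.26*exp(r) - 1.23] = (-39.42*exp(2*r) - 2.96*exp(r) + 2.26)*exp(r)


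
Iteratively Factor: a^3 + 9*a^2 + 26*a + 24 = (a + 4)*(a^2 + 5*a + 6) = (a + 2)*(a + 4)*(a + 3)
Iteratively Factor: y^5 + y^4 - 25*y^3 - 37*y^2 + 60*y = (y + 4)*(y^4 - 3*y^3 - 13*y^2 + 15*y) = (y + 3)*(y + 4)*(y^3 - 6*y^2 + 5*y) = (y - 5)*(y + 3)*(y + 4)*(y^2 - y) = y*(y - 5)*(y + 3)*(y + 4)*(y - 1)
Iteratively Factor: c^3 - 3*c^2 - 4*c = (c + 1)*(c^2 - 4*c) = (c - 4)*(c + 1)*(c)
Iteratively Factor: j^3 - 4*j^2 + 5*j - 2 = (j - 2)*(j^2 - 2*j + 1) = (j - 2)*(j - 1)*(j - 1)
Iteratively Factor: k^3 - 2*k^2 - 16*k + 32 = (k + 4)*(k^2 - 6*k + 8) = (k - 4)*(k + 4)*(k - 2)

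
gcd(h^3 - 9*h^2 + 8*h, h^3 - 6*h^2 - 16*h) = h^2 - 8*h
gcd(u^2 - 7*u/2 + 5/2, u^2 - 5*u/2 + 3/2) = u - 1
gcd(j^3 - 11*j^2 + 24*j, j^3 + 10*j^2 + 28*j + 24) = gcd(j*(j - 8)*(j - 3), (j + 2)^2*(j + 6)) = 1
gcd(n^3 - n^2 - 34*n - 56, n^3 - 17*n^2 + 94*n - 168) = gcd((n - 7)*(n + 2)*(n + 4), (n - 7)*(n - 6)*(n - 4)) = n - 7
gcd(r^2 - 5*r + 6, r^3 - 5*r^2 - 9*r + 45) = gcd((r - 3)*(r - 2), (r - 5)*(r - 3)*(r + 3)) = r - 3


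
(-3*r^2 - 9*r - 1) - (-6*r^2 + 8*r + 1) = 3*r^2 - 17*r - 2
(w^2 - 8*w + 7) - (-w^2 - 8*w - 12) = 2*w^2 + 19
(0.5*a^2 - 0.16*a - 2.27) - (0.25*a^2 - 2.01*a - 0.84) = 0.25*a^2 + 1.85*a - 1.43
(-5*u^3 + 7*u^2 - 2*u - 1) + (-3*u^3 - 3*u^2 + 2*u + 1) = -8*u^3 + 4*u^2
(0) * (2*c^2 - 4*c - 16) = 0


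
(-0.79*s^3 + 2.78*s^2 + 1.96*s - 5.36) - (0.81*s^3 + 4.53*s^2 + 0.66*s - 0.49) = -1.6*s^3 - 1.75*s^2 + 1.3*s - 4.87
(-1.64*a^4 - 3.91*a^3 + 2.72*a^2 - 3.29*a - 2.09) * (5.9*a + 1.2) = -9.676*a^5 - 25.037*a^4 + 11.356*a^3 - 16.147*a^2 - 16.279*a - 2.508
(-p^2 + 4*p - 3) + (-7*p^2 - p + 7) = -8*p^2 + 3*p + 4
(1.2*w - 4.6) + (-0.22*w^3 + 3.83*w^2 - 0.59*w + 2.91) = -0.22*w^3 + 3.83*w^2 + 0.61*w - 1.69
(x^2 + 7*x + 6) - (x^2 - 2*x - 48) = 9*x + 54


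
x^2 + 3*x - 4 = (x - 1)*(x + 4)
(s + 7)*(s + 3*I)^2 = s^3 + 7*s^2 + 6*I*s^2 - 9*s + 42*I*s - 63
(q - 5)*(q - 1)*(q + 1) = q^3 - 5*q^2 - q + 5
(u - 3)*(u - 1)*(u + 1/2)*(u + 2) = u^4 - 3*u^3/2 - 6*u^2 + 7*u/2 + 3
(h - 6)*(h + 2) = h^2 - 4*h - 12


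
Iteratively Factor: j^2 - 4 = (j + 2)*(j - 2)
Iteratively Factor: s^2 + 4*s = (s + 4)*(s)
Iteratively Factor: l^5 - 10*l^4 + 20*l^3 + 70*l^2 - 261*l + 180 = (l + 3)*(l^4 - 13*l^3 + 59*l^2 - 107*l + 60) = (l - 3)*(l + 3)*(l^3 - 10*l^2 + 29*l - 20) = (l - 5)*(l - 3)*(l + 3)*(l^2 - 5*l + 4) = (l - 5)*(l - 3)*(l - 1)*(l + 3)*(l - 4)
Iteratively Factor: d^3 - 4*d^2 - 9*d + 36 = (d - 3)*(d^2 - d - 12) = (d - 3)*(d + 3)*(d - 4)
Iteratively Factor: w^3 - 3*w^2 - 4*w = (w - 4)*(w^2 + w) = (w - 4)*(w + 1)*(w)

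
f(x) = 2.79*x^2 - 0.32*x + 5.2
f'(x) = 5.58*x - 0.32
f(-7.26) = 154.58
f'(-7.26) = -40.83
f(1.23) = 9.03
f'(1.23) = 6.54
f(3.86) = 45.53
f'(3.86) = 21.22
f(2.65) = 23.94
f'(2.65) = 14.47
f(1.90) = 14.66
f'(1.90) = 10.28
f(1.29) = 9.43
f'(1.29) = 6.88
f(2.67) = 24.24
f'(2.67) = 14.58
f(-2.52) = 23.72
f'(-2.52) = -14.38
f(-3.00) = 31.27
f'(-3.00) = -17.06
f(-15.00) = 637.75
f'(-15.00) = -84.02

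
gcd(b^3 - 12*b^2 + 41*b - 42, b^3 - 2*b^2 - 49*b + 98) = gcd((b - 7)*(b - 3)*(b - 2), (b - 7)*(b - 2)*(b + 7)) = b^2 - 9*b + 14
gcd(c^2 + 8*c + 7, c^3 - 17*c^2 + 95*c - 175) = 1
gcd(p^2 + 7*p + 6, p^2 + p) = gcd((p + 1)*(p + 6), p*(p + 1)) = p + 1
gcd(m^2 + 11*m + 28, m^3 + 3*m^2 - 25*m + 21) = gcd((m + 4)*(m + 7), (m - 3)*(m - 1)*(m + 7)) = m + 7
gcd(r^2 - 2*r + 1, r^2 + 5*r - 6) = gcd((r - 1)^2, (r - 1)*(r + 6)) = r - 1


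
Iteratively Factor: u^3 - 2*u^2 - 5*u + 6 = (u - 3)*(u^2 + u - 2) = (u - 3)*(u - 1)*(u + 2)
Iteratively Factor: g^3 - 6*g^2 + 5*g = (g - 5)*(g^2 - g) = (g - 5)*(g - 1)*(g)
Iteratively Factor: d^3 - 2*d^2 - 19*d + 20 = (d - 5)*(d^2 + 3*d - 4) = (d - 5)*(d - 1)*(d + 4)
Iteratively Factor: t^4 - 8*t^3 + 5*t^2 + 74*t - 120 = (t + 3)*(t^3 - 11*t^2 + 38*t - 40) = (t - 2)*(t + 3)*(t^2 - 9*t + 20) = (t - 4)*(t - 2)*(t + 3)*(t - 5)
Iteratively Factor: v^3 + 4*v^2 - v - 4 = (v + 4)*(v^2 - 1) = (v - 1)*(v + 4)*(v + 1)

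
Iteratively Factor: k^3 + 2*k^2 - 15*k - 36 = (k + 3)*(k^2 - k - 12) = (k - 4)*(k + 3)*(k + 3)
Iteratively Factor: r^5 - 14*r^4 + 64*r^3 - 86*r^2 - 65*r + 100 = (r + 1)*(r^4 - 15*r^3 + 79*r^2 - 165*r + 100) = (r - 4)*(r + 1)*(r^3 - 11*r^2 + 35*r - 25) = (r - 4)*(r - 1)*(r + 1)*(r^2 - 10*r + 25) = (r - 5)*(r - 4)*(r - 1)*(r + 1)*(r - 5)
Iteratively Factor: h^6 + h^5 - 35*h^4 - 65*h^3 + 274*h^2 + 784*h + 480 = (h + 3)*(h^5 - 2*h^4 - 29*h^3 + 22*h^2 + 208*h + 160) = (h - 4)*(h + 3)*(h^4 + 2*h^3 - 21*h^2 - 62*h - 40) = (h - 5)*(h - 4)*(h + 3)*(h^3 + 7*h^2 + 14*h + 8) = (h - 5)*(h - 4)*(h + 3)*(h + 4)*(h^2 + 3*h + 2) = (h - 5)*(h - 4)*(h + 2)*(h + 3)*(h + 4)*(h + 1)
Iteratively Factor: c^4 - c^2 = (c)*(c^3 - c) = c*(c - 1)*(c^2 + c) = c^2*(c - 1)*(c + 1)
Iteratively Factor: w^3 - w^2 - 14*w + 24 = (w - 2)*(w^2 + w - 12) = (w - 2)*(w + 4)*(w - 3)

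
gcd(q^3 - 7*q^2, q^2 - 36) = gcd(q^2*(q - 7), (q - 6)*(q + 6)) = 1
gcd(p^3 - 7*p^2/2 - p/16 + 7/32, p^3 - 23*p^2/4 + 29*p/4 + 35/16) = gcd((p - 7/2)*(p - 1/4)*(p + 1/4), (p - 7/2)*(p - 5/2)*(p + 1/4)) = p^2 - 13*p/4 - 7/8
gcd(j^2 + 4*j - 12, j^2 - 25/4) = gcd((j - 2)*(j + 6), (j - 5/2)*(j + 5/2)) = 1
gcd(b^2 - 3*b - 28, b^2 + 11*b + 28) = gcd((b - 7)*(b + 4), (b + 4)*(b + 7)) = b + 4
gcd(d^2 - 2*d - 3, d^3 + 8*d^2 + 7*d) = d + 1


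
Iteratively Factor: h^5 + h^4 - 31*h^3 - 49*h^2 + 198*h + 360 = (h - 3)*(h^4 + 4*h^3 - 19*h^2 - 106*h - 120) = (h - 3)*(h + 2)*(h^3 + 2*h^2 - 23*h - 60) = (h - 5)*(h - 3)*(h + 2)*(h^2 + 7*h + 12) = (h - 5)*(h - 3)*(h + 2)*(h + 4)*(h + 3)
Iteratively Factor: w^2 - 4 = (w + 2)*(w - 2)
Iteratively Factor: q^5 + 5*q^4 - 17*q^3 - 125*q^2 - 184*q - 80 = (q + 1)*(q^4 + 4*q^3 - 21*q^2 - 104*q - 80) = (q + 1)*(q + 4)*(q^3 - 21*q - 20) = (q - 5)*(q + 1)*(q + 4)*(q^2 + 5*q + 4) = (q - 5)*(q + 1)*(q + 4)^2*(q + 1)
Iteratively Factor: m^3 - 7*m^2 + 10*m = (m - 5)*(m^2 - 2*m) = (m - 5)*(m - 2)*(m)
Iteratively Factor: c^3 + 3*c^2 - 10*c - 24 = (c - 3)*(c^2 + 6*c + 8) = (c - 3)*(c + 4)*(c + 2)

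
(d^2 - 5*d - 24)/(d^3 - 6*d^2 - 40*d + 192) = (d + 3)/(d^2 + 2*d - 24)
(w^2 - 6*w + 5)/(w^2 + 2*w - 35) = (w - 1)/(w + 7)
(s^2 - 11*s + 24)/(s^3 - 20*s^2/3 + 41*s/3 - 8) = 3*(s - 8)/(3*s^2 - 11*s + 8)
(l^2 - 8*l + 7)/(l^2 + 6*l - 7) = (l - 7)/(l + 7)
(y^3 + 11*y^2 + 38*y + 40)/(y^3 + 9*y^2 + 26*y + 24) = (y + 5)/(y + 3)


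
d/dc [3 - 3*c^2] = -6*c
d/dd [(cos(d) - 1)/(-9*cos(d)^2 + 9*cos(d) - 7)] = (-9*cos(d)^2 + 18*cos(d) - 2)*sin(d)/(9*sin(d)^2 + 9*cos(d) - 16)^2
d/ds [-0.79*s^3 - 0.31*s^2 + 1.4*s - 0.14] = -2.37*s^2 - 0.62*s + 1.4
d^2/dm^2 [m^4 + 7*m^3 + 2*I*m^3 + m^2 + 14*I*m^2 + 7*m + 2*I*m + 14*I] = 12*m^2 + m*(42 + 12*I) + 2 + 28*I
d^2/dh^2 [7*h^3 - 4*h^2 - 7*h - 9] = 42*h - 8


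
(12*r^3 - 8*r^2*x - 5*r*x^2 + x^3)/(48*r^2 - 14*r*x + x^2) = (-2*r^2 + r*x + x^2)/(-8*r + x)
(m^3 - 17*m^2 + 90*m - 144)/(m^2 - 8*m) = m - 9 + 18/m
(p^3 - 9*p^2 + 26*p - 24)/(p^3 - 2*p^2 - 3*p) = (p^2 - 6*p + 8)/(p*(p + 1))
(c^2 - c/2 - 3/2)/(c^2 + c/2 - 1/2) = (2*c - 3)/(2*c - 1)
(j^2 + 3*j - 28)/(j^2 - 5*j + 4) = (j + 7)/(j - 1)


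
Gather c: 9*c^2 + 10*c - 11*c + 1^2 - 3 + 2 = 9*c^2 - c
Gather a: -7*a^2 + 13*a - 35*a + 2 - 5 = -7*a^2 - 22*a - 3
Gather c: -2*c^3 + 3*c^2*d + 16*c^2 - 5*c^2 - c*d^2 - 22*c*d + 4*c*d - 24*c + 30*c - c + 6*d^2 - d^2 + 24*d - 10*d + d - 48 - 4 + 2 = -2*c^3 + c^2*(3*d + 11) + c*(-d^2 - 18*d + 5) + 5*d^2 + 15*d - 50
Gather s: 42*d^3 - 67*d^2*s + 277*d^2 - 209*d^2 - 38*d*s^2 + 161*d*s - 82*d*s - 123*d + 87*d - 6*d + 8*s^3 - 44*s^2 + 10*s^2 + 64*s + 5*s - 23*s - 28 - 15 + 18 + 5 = 42*d^3 + 68*d^2 - 42*d + 8*s^3 + s^2*(-38*d - 34) + s*(-67*d^2 + 79*d + 46) - 20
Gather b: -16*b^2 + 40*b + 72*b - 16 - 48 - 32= -16*b^2 + 112*b - 96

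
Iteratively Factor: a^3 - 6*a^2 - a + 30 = (a - 3)*(a^2 - 3*a - 10) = (a - 5)*(a - 3)*(a + 2)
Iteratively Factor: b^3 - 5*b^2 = (b)*(b^2 - 5*b) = b*(b - 5)*(b)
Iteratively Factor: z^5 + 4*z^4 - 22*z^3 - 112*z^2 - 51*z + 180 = (z + 3)*(z^4 + z^3 - 25*z^2 - 37*z + 60) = (z - 5)*(z + 3)*(z^3 + 6*z^2 + 5*z - 12) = (z - 5)*(z + 3)*(z + 4)*(z^2 + 2*z - 3) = (z - 5)*(z + 3)^2*(z + 4)*(z - 1)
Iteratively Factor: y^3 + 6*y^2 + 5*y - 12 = (y + 4)*(y^2 + 2*y - 3) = (y + 3)*(y + 4)*(y - 1)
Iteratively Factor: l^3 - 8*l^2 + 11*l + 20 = (l - 5)*(l^2 - 3*l - 4) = (l - 5)*(l - 4)*(l + 1)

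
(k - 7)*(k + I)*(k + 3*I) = k^3 - 7*k^2 + 4*I*k^2 - 3*k - 28*I*k + 21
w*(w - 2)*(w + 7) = w^3 + 5*w^2 - 14*w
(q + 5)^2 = q^2 + 10*q + 25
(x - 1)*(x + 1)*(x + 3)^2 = x^4 + 6*x^3 + 8*x^2 - 6*x - 9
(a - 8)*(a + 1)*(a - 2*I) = a^3 - 7*a^2 - 2*I*a^2 - 8*a + 14*I*a + 16*I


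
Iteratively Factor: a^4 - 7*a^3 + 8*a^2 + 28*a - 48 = (a - 3)*(a^3 - 4*a^2 - 4*a + 16) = (a - 3)*(a + 2)*(a^2 - 6*a + 8) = (a - 4)*(a - 3)*(a + 2)*(a - 2)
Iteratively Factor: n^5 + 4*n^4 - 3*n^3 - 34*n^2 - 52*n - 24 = (n + 2)*(n^4 + 2*n^3 - 7*n^2 - 20*n - 12) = (n + 2)^2*(n^3 - 7*n - 6) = (n + 2)^3*(n^2 - 2*n - 3) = (n + 1)*(n + 2)^3*(n - 3)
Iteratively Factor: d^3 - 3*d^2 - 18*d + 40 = (d - 5)*(d^2 + 2*d - 8) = (d - 5)*(d - 2)*(d + 4)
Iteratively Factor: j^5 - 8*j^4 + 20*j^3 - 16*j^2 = (j - 4)*(j^4 - 4*j^3 + 4*j^2) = j*(j - 4)*(j^3 - 4*j^2 + 4*j) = j*(j - 4)*(j - 2)*(j^2 - 2*j) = j*(j - 4)*(j - 2)^2*(j)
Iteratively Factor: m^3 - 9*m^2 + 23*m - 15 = (m - 3)*(m^2 - 6*m + 5) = (m - 5)*(m - 3)*(m - 1)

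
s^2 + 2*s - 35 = (s - 5)*(s + 7)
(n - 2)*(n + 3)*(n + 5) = n^3 + 6*n^2 - n - 30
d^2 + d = d*(d + 1)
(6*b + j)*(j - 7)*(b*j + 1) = 6*b^2*j^2 - 42*b^2*j + b*j^3 - 7*b*j^2 + 6*b*j - 42*b + j^2 - 7*j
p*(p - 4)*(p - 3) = p^3 - 7*p^2 + 12*p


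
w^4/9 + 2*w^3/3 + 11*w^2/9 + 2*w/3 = w*(w/3 + 1/3)*(w/3 + 1)*(w + 2)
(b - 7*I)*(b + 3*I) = b^2 - 4*I*b + 21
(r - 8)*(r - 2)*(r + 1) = r^3 - 9*r^2 + 6*r + 16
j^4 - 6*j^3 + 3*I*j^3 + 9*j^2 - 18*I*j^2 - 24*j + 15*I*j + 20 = (j - 5)*(j - 1)*(j - I)*(j + 4*I)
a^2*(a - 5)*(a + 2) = a^4 - 3*a^3 - 10*a^2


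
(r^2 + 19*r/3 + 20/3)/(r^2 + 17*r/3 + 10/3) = (3*r + 4)/(3*r + 2)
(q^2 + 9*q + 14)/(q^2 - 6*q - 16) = (q + 7)/(q - 8)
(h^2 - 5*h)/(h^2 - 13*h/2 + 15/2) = 2*h/(2*h - 3)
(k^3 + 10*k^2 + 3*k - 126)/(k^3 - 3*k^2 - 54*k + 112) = (k^2 + 3*k - 18)/(k^2 - 10*k + 16)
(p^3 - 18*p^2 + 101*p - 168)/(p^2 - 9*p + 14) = (p^2 - 11*p + 24)/(p - 2)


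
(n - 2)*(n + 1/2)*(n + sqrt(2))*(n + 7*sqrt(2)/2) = n^4 - 3*n^3/2 + 9*sqrt(2)*n^3/2 - 27*sqrt(2)*n^2/4 + 6*n^2 - 21*n/2 - 9*sqrt(2)*n/2 - 7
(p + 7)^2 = p^2 + 14*p + 49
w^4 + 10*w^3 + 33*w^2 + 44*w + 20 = (w + 1)*(w + 2)^2*(w + 5)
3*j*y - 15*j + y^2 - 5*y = (3*j + y)*(y - 5)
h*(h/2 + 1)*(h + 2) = h^3/2 + 2*h^2 + 2*h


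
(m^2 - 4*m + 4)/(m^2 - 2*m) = (m - 2)/m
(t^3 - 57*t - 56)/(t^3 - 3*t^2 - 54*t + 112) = (t + 1)/(t - 2)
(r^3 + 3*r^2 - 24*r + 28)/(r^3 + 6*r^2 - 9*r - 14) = (r - 2)/(r + 1)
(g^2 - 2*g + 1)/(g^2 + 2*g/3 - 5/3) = 3*(g - 1)/(3*g + 5)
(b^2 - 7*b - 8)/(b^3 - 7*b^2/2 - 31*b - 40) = 2*(b + 1)/(2*b^2 + 9*b + 10)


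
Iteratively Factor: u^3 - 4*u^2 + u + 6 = (u - 2)*(u^2 - 2*u - 3) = (u - 2)*(u + 1)*(u - 3)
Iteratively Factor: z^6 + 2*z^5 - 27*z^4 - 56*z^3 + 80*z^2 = (z - 5)*(z^5 + 7*z^4 + 8*z^3 - 16*z^2) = z*(z - 5)*(z^4 + 7*z^3 + 8*z^2 - 16*z) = z^2*(z - 5)*(z^3 + 7*z^2 + 8*z - 16) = z^2*(z - 5)*(z + 4)*(z^2 + 3*z - 4) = z^2*(z - 5)*(z - 1)*(z + 4)*(z + 4)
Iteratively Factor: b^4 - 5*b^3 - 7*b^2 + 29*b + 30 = (b + 1)*(b^3 - 6*b^2 - b + 30) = (b - 5)*(b + 1)*(b^2 - b - 6) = (b - 5)*(b + 1)*(b + 2)*(b - 3)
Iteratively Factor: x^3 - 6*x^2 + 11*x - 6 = (x - 3)*(x^2 - 3*x + 2) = (x - 3)*(x - 1)*(x - 2)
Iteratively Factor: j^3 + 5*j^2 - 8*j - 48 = (j - 3)*(j^2 + 8*j + 16) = (j - 3)*(j + 4)*(j + 4)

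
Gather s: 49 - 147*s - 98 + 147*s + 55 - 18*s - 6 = -18*s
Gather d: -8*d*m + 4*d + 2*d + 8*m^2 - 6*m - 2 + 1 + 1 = d*(6 - 8*m) + 8*m^2 - 6*m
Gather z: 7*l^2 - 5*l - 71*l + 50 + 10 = 7*l^2 - 76*l + 60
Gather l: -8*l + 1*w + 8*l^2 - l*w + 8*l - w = 8*l^2 - l*w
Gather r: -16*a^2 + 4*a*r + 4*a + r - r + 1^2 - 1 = -16*a^2 + 4*a*r + 4*a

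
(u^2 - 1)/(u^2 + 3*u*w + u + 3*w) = (u - 1)/(u + 3*w)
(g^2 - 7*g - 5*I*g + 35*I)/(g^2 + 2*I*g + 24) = (g^2 - 7*g - 5*I*g + 35*I)/(g^2 + 2*I*g + 24)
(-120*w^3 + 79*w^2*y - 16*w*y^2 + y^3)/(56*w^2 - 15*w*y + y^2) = (15*w^2 - 8*w*y + y^2)/(-7*w + y)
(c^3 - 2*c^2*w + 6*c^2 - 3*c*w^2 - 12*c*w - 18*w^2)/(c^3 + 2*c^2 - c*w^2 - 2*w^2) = (-c^2 + 3*c*w - 6*c + 18*w)/(-c^2 + c*w - 2*c + 2*w)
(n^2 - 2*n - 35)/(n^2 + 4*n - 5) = (n - 7)/(n - 1)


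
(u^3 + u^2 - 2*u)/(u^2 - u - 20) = u*(-u^2 - u + 2)/(-u^2 + u + 20)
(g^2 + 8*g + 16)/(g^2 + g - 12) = (g + 4)/(g - 3)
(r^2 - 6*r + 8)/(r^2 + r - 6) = (r - 4)/(r + 3)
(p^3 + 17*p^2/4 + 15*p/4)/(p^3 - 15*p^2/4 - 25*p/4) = (p + 3)/(p - 5)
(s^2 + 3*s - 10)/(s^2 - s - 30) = (s - 2)/(s - 6)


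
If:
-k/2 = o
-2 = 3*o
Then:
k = 4/3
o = -2/3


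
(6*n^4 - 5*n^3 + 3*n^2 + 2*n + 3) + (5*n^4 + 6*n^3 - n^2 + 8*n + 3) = 11*n^4 + n^3 + 2*n^2 + 10*n + 6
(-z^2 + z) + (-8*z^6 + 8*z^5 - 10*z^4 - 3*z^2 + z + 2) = -8*z^6 + 8*z^5 - 10*z^4 - 4*z^2 + 2*z + 2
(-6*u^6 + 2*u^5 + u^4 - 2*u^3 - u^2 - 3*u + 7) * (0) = 0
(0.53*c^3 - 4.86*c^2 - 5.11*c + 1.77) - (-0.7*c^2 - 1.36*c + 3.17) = 0.53*c^3 - 4.16*c^2 - 3.75*c - 1.4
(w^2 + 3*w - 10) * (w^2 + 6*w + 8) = w^4 + 9*w^3 + 16*w^2 - 36*w - 80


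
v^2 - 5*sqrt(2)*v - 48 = (v - 8*sqrt(2))*(v + 3*sqrt(2))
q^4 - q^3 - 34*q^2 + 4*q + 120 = (q - 6)*(q - 2)*(q + 2)*(q + 5)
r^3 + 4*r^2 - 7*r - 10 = (r - 2)*(r + 1)*(r + 5)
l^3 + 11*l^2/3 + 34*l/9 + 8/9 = (l + 1/3)*(l + 4/3)*(l + 2)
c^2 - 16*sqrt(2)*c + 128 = (c - 8*sqrt(2))^2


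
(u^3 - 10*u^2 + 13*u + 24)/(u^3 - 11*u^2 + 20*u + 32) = (u - 3)/(u - 4)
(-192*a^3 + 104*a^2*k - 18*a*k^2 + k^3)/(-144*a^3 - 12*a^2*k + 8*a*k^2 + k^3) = (48*a^2 - 14*a*k + k^2)/(36*a^2 + 12*a*k + k^2)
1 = 1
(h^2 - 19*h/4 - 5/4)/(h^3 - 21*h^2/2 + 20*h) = (4*h^2 - 19*h - 5)/(2*h*(2*h^2 - 21*h + 40))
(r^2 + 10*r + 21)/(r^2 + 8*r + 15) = (r + 7)/(r + 5)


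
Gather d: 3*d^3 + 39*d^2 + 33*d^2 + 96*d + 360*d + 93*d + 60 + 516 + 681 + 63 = 3*d^3 + 72*d^2 + 549*d + 1320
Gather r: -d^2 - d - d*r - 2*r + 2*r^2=-d^2 - d + 2*r^2 + r*(-d - 2)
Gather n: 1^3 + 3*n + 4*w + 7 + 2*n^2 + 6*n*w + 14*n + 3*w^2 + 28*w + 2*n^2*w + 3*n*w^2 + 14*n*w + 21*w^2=n^2*(2*w + 2) + n*(3*w^2 + 20*w + 17) + 24*w^2 + 32*w + 8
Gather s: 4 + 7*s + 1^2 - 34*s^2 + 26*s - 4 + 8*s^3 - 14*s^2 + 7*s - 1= 8*s^3 - 48*s^2 + 40*s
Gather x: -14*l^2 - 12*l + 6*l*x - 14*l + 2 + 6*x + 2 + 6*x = -14*l^2 - 26*l + x*(6*l + 12) + 4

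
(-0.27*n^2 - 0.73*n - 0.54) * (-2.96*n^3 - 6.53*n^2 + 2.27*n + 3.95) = 0.7992*n^5 + 3.9239*n^4 + 5.7524*n^3 + 0.8026*n^2 - 4.1093*n - 2.133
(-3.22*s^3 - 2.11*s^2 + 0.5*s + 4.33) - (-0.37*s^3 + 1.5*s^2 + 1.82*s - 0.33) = -2.85*s^3 - 3.61*s^2 - 1.32*s + 4.66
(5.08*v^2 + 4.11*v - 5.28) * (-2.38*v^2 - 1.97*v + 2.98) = -12.0904*v^4 - 19.7894*v^3 + 19.6081*v^2 + 22.6494*v - 15.7344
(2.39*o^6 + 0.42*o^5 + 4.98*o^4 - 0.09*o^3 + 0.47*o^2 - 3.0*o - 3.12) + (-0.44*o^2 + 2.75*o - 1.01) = 2.39*o^6 + 0.42*o^5 + 4.98*o^4 - 0.09*o^3 + 0.03*o^2 - 0.25*o - 4.13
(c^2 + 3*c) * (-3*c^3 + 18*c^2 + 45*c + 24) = -3*c^5 + 9*c^4 + 99*c^3 + 159*c^2 + 72*c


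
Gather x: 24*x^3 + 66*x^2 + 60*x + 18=24*x^3 + 66*x^2 + 60*x + 18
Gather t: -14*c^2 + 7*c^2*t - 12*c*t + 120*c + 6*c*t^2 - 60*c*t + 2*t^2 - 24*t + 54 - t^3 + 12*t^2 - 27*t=-14*c^2 + 120*c - t^3 + t^2*(6*c + 14) + t*(7*c^2 - 72*c - 51) + 54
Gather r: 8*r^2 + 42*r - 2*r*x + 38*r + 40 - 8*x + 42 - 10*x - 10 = 8*r^2 + r*(80 - 2*x) - 18*x + 72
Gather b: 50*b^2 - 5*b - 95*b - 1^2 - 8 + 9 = 50*b^2 - 100*b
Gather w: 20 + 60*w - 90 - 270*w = -210*w - 70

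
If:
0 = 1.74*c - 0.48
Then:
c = 0.28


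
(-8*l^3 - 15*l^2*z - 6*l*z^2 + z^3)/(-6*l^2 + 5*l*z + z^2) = (-8*l^3 - 15*l^2*z - 6*l*z^2 + z^3)/(-6*l^2 + 5*l*z + z^2)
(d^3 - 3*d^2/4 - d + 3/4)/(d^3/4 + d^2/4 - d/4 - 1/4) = (4*d - 3)/(d + 1)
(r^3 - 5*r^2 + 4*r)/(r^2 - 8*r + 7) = r*(r - 4)/(r - 7)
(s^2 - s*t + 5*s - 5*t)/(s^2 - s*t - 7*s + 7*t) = (s + 5)/(s - 7)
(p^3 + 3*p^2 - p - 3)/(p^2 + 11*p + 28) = (p^3 + 3*p^2 - p - 3)/(p^2 + 11*p + 28)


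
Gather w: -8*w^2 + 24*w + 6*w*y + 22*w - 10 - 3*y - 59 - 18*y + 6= -8*w^2 + w*(6*y + 46) - 21*y - 63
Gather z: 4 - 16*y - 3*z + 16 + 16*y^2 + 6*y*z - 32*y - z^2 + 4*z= 16*y^2 - 48*y - z^2 + z*(6*y + 1) + 20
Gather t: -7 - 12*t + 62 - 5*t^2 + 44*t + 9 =-5*t^2 + 32*t + 64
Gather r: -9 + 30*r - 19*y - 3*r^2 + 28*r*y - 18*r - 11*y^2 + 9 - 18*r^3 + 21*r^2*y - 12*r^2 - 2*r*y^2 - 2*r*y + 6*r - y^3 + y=-18*r^3 + r^2*(21*y - 15) + r*(-2*y^2 + 26*y + 18) - y^3 - 11*y^2 - 18*y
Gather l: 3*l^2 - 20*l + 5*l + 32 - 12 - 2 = 3*l^2 - 15*l + 18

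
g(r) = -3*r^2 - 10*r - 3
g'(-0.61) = -6.34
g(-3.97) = -10.58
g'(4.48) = -36.88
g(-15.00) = -528.00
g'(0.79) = -14.74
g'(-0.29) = -8.26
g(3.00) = -60.00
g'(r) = -6*r - 10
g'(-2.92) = 7.52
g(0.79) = -12.77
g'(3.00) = -28.00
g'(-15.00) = 80.00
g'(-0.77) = -5.38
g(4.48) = -108.01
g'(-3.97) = 13.82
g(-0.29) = -0.35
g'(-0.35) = -7.90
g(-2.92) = 0.62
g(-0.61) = 1.98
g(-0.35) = 0.13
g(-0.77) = 2.92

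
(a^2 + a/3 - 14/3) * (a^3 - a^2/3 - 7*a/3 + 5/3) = a^5 - 64*a^3/9 + 22*a^2/9 + 103*a/9 - 70/9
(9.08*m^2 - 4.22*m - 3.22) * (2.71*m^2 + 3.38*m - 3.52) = 24.6068*m^4 + 19.2542*m^3 - 54.9514*m^2 + 3.9708*m + 11.3344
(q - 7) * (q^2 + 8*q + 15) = q^3 + q^2 - 41*q - 105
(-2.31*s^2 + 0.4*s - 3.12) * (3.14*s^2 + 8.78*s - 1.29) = -7.2534*s^4 - 19.0258*s^3 - 3.3049*s^2 - 27.9096*s + 4.0248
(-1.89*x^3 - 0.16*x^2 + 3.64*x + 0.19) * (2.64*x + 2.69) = -4.9896*x^4 - 5.5065*x^3 + 9.1792*x^2 + 10.2932*x + 0.5111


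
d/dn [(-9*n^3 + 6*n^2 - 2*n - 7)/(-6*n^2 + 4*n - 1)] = 3*(18*n^4 - 24*n^3 + 13*n^2 - 32*n + 10)/(36*n^4 - 48*n^3 + 28*n^2 - 8*n + 1)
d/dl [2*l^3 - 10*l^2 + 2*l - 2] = 6*l^2 - 20*l + 2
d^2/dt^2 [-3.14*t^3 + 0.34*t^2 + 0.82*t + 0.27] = 0.68 - 18.84*t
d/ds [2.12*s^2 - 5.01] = 4.24*s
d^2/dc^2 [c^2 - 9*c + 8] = 2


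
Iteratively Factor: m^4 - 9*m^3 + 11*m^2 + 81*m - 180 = (m + 3)*(m^3 - 12*m^2 + 47*m - 60) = (m - 5)*(m + 3)*(m^2 - 7*m + 12) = (m - 5)*(m - 4)*(m + 3)*(m - 3)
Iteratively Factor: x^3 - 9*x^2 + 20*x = (x)*(x^2 - 9*x + 20) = x*(x - 4)*(x - 5)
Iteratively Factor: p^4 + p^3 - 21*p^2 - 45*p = (p)*(p^3 + p^2 - 21*p - 45) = p*(p + 3)*(p^2 - 2*p - 15) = p*(p + 3)^2*(p - 5)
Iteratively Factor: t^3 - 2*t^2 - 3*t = (t)*(t^2 - 2*t - 3) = t*(t + 1)*(t - 3)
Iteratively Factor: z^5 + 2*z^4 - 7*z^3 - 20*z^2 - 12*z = (z + 1)*(z^4 + z^3 - 8*z^2 - 12*z) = z*(z + 1)*(z^3 + z^2 - 8*z - 12) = z*(z - 3)*(z + 1)*(z^2 + 4*z + 4) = z*(z - 3)*(z + 1)*(z + 2)*(z + 2)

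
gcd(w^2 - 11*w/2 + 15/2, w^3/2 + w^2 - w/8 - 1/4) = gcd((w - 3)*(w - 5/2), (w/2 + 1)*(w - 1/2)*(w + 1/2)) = 1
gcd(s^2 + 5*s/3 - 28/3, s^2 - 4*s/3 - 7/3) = s - 7/3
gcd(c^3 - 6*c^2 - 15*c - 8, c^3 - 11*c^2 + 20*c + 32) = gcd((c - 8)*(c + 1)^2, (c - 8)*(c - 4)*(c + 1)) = c^2 - 7*c - 8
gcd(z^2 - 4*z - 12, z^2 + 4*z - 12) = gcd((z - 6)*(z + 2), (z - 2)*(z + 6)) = 1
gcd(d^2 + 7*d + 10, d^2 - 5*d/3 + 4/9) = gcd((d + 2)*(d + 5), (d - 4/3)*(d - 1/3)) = 1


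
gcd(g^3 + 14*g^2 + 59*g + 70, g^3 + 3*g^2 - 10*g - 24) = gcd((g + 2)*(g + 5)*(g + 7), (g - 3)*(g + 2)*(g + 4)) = g + 2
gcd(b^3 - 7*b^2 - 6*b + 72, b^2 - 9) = b + 3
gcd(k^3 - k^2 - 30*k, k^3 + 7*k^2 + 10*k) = k^2 + 5*k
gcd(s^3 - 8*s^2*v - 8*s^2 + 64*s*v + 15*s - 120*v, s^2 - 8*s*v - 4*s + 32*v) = s - 8*v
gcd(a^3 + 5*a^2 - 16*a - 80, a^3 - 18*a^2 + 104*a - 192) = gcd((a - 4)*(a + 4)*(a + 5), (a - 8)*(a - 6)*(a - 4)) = a - 4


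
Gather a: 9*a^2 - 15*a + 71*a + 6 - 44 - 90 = 9*a^2 + 56*a - 128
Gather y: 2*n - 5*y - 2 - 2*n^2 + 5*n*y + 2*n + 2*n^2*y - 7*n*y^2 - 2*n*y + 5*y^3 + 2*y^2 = -2*n^2 + 4*n + 5*y^3 + y^2*(2 - 7*n) + y*(2*n^2 + 3*n - 5) - 2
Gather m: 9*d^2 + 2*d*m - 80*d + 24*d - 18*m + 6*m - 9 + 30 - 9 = 9*d^2 - 56*d + m*(2*d - 12) + 12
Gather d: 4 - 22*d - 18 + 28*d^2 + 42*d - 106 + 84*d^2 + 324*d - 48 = 112*d^2 + 344*d - 168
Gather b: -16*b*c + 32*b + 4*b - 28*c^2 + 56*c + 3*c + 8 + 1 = b*(36 - 16*c) - 28*c^2 + 59*c + 9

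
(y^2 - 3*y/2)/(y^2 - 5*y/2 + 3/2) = y/(y - 1)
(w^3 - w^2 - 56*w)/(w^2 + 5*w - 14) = w*(w - 8)/(w - 2)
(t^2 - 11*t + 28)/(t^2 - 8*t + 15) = (t^2 - 11*t + 28)/(t^2 - 8*t + 15)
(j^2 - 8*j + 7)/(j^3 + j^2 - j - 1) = (j - 7)/(j^2 + 2*j + 1)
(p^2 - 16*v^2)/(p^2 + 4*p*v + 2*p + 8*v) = (p - 4*v)/(p + 2)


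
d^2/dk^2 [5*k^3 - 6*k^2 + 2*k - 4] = 30*k - 12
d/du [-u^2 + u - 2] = 1 - 2*u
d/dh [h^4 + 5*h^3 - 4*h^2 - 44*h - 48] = 4*h^3 + 15*h^2 - 8*h - 44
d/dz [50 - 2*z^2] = -4*z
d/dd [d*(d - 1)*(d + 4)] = 3*d^2 + 6*d - 4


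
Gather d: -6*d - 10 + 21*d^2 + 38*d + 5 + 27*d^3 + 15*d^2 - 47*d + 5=27*d^3 + 36*d^2 - 15*d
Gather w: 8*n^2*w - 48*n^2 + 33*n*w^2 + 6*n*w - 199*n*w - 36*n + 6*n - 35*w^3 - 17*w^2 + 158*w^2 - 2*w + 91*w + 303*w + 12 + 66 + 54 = -48*n^2 - 30*n - 35*w^3 + w^2*(33*n + 141) + w*(8*n^2 - 193*n + 392) + 132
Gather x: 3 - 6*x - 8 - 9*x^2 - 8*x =-9*x^2 - 14*x - 5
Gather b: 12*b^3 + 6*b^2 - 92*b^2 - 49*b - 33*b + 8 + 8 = 12*b^3 - 86*b^2 - 82*b + 16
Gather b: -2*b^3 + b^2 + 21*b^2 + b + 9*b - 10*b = -2*b^3 + 22*b^2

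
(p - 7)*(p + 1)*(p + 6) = p^3 - 43*p - 42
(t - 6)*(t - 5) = t^2 - 11*t + 30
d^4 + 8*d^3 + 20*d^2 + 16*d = d*(d + 2)^2*(d + 4)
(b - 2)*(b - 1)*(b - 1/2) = b^3 - 7*b^2/2 + 7*b/2 - 1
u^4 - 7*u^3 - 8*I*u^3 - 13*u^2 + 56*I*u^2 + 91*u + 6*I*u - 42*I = (u - 7)*(u - 6*I)*(u - I)^2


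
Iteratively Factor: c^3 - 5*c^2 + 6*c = (c)*(c^2 - 5*c + 6) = c*(c - 3)*(c - 2)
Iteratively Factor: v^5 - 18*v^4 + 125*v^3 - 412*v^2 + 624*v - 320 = (v - 1)*(v^4 - 17*v^3 + 108*v^2 - 304*v + 320) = (v - 4)*(v - 1)*(v^3 - 13*v^2 + 56*v - 80) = (v - 5)*(v - 4)*(v - 1)*(v^2 - 8*v + 16) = (v - 5)*(v - 4)^2*(v - 1)*(v - 4)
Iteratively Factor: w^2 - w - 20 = (w + 4)*(w - 5)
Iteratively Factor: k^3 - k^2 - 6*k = (k)*(k^2 - k - 6) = k*(k - 3)*(k + 2)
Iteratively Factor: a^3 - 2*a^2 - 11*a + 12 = (a - 1)*(a^2 - a - 12) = (a - 1)*(a + 3)*(a - 4)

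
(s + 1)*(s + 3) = s^2 + 4*s + 3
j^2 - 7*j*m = j*(j - 7*m)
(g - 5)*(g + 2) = g^2 - 3*g - 10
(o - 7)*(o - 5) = o^2 - 12*o + 35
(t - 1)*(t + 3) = t^2 + 2*t - 3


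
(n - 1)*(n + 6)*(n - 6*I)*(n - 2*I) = n^4 + 5*n^3 - 8*I*n^3 - 18*n^2 - 40*I*n^2 - 60*n + 48*I*n + 72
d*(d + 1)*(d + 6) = d^3 + 7*d^2 + 6*d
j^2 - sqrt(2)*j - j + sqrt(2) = (j - 1)*(j - sqrt(2))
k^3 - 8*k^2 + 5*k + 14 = (k - 7)*(k - 2)*(k + 1)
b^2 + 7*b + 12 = (b + 3)*(b + 4)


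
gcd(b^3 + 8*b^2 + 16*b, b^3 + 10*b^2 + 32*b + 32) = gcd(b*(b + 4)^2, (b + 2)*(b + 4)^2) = b^2 + 8*b + 16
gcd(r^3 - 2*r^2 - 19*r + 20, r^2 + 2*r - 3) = r - 1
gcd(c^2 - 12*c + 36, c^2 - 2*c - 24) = c - 6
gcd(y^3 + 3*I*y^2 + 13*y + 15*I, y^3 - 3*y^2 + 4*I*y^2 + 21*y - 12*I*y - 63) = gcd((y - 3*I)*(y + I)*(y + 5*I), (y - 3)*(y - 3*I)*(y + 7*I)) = y - 3*I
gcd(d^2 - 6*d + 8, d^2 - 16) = d - 4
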